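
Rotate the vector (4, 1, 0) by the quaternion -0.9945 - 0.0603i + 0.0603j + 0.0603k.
(4.054, 0.477, 0.578)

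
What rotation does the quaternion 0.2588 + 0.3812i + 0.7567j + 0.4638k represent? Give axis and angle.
axis = (0.3946, 0.7834, 0.4802), θ = 5π/6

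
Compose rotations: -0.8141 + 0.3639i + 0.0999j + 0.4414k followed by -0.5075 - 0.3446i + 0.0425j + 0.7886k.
0.1862 + 0.0358i + 0.3538j - 0.9159k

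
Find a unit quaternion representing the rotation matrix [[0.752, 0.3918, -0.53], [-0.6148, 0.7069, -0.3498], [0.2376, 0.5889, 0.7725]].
0.8988 + 0.2611i - 0.2135j - 0.28k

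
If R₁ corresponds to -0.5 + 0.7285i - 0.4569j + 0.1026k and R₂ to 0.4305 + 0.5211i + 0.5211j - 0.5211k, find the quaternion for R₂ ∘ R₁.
-0.3033 - 0.1316i - 0.8903j - 0.313k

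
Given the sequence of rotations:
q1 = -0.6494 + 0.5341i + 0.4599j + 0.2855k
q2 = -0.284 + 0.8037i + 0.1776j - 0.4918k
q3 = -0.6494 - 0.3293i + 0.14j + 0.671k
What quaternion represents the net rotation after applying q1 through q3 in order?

q2 · q1 = -0.1861 - 0.3967i - 0.7381j + 0.5131k
q3 · q2 · q1 = -0.2507 + 0.886i + 0.356j - 0.1595k
-0.2507 + 0.886i + 0.356j - 0.1595k


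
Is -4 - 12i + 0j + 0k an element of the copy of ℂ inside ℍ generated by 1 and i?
Yes. The quaternion -4 - 12i has j- and k-coefficients y = z = 0, so it lies in the complex subalgebra spanned by 1 and i.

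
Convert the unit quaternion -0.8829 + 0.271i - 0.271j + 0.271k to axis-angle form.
axis = (√3/3, -√3/3, √3/3), θ = 304°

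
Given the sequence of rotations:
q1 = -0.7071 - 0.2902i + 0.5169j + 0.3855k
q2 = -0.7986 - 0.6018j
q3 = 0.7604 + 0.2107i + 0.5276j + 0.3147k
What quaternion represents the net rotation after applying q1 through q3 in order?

q2 · q1 = 0.8758 - 0.0002i + 0.0127j - 0.4825k
q3 · q2 · q1 = 0.8111 - 0.0742i + 0.5733j - 0.0885k
0.8111 - 0.0742i + 0.5733j - 0.0885k


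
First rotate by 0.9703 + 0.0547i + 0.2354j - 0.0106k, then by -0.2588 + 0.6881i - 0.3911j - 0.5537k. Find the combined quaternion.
-0.2026 + 0.788i - 0.4634j - 0.3511k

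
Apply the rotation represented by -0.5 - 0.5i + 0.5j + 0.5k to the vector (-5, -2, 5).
(-5, 5, -2)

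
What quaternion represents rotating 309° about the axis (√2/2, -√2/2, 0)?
-0.9026 + 0.3044i - 0.3044j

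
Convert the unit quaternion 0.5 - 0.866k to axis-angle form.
axis = (0, 0, -1), θ = 2π/3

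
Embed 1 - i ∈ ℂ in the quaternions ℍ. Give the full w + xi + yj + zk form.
1 - i + 0j + 0k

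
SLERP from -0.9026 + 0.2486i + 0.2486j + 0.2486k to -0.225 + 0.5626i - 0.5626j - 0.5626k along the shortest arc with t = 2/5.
-0.8388 + 0.5155i - 0.1239j - 0.1239k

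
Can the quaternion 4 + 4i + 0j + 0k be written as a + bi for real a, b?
Yes. The quaternion 4 + 4i has j- and k-coefficients y = z = 0, so it lies in the complex subalgebra spanned by 1 and i.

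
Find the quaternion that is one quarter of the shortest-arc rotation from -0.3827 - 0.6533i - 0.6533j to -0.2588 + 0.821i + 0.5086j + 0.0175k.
-0.2277 - 0.7294i - 0.6451j - 0.0047k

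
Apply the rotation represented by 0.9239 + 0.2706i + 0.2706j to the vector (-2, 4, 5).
(1.379, 0.621, 6.536)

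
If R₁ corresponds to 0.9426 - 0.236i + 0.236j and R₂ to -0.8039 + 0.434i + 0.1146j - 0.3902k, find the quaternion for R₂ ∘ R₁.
-0.6824 + 0.6909i + 0.0104j - 0.2383k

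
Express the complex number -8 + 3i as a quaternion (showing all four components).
-8 + 3i + 0j + 0k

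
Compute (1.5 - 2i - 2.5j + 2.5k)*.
1.5 + 2i + 2.5j - 2.5k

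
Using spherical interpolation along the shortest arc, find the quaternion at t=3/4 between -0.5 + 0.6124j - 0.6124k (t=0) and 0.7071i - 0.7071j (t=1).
-0.1537 - 0.5853i + 0.7735j - 0.1882k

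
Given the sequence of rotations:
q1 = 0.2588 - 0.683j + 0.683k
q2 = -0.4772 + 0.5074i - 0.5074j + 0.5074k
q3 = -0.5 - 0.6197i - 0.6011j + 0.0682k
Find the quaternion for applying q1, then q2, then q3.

q2 · q1 = -0.8166 + 0.1313i - 0.1519j - 0.5412k
q3 · q2 · q1 = 0.4353 + 0.7761i + 0.2404j + 0.388k
0.4353 + 0.7761i + 0.2404j + 0.388k


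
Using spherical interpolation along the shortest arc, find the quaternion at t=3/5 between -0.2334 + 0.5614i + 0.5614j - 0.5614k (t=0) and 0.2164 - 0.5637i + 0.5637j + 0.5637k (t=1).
-0.2683 + 0.6758i - 0.1206j - 0.6758k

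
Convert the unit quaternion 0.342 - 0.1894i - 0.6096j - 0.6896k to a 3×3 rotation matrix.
[[-0.6943, 0.7026, -0.1557], [-0.2408, -0.0228, 0.9703], [0.6782, 0.7112, 0.185]]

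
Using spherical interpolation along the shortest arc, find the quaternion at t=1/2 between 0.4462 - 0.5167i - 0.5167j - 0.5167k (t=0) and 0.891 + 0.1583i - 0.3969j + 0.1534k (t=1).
0.7875 - 0.2111i - 0.538j - 0.214k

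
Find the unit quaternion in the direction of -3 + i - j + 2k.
-0.7746 + 0.2582i - 0.2582j + 0.5164k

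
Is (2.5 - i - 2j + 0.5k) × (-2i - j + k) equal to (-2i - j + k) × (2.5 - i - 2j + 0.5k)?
No: pq = -4.5 - 6.5i - 2.5j - 0.5k ≠ -4.5 - 3.5i - 2.5j + 5.5k = qp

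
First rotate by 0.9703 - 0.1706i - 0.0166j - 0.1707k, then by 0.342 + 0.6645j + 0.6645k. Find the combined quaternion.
0.4563 - 0.1607i + 0.5257j + 0.6997k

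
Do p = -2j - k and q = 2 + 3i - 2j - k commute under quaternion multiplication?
No: pq = -5 - 7j + 4k ≠ -5 - j - 8k = qp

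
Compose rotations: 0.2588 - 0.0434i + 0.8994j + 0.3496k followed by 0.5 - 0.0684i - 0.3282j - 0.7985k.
0.7008 + 0.564i + 0.4233j - 0.1076k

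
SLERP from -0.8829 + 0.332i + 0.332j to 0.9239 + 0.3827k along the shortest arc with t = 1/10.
-0.9029 + 0.3025i + 0.3025j - 0.0408k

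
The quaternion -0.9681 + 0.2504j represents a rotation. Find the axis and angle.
axis = (0, 1, 0), θ = 331°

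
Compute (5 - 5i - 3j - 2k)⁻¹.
0.0794 + 0.0794i + 0.0476j + 0.0317k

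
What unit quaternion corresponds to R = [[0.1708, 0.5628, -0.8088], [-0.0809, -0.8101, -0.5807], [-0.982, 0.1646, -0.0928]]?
0.2588 + 0.72i + 0.1673j - 0.6218k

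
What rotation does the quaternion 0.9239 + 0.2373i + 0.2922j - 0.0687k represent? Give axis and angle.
axis = (0.6202, 0.7636, -0.1795), θ = π/4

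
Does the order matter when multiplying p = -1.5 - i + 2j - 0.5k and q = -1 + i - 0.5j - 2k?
Yes: pq = 2.5 - 4.75i - 3.75j + 2k ≠ 2.5 + 3.75i + 1.25j + 5k = qp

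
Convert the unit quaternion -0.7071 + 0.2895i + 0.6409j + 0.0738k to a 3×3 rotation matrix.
[[0.1676, 0.4754, -0.8636], [0.2667, 0.8215, 0.504], [0.9491, -0.3148, 0.0109]]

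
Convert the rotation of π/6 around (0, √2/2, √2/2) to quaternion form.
0.9659 + 0.183j + 0.183k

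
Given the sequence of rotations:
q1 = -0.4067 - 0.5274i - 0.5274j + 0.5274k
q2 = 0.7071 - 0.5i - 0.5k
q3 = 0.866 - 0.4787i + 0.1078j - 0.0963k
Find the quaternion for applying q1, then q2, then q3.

q2 · q1 = -0.2876 - 0.4333i + 0.1545j + 0.84k
q3 · q2 · q1 = -0.3922 - 0.1321i + 0.5466j + 0.7279k
-0.3922 - 0.1321i + 0.5466j + 0.7279k


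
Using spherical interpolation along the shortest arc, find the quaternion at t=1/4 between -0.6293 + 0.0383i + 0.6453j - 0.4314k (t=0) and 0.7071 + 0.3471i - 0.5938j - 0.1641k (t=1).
-0.6838 - 0.0646i + 0.6655j - 0.2921k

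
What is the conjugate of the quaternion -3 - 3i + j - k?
-3 + 3i - j + k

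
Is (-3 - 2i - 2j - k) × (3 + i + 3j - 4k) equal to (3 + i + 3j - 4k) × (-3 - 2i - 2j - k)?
No: pq = -5 + 2i - 24j + 5k ≠ -5 - 20i - 6j + 13k = qp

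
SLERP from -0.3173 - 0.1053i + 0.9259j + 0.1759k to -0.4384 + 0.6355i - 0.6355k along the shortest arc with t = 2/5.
-0.0002 - 0.4494i + 0.7365j + 0.5056k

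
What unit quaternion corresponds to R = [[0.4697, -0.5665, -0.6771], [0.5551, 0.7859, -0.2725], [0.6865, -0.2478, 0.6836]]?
0.8572 + 0.0072i - 0.3977j + 0.3271k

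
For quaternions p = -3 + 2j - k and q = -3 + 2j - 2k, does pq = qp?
No: pq = 3 - 2i - 12j + 9k ≠ 3 + 2i - 12j + 9k = qp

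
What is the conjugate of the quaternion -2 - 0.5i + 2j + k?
-2 + 0.5i - 2j - k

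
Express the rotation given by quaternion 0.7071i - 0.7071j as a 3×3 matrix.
[[0, -1, 0], [-1, 0, 0], [0, 0, -1]]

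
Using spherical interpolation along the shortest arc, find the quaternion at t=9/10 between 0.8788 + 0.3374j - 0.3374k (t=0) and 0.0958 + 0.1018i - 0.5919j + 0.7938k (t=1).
0.0213 - 0.0961i + 0.6019j - 0.7925k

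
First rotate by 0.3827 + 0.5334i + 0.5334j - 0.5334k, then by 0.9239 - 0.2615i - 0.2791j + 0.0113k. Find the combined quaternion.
0.648 + 0.5356i + 0.2525j - 0.4791k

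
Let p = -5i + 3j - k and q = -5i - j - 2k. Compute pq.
-24 - 7i - 5j + 20k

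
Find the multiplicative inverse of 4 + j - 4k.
0.1212 - 0.0303j + 0.1212k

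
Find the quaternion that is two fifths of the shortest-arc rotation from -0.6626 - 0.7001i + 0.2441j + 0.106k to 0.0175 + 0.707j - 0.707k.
-0.5073 - 0.5464i + 0.5876j - 0.3144k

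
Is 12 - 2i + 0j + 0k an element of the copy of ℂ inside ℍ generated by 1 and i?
Yes. The quaternion 12 - 2i has j- and k-coefficients y = z = 0, so it lies in the complex subalgebra spanned by 1 and i.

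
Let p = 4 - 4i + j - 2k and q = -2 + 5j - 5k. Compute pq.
-23 + 13i - 2j - 36k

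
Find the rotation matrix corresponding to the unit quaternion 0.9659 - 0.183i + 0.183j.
[[0.933, -0.067, 0.3535], [-0.067, 0.933, 0.3535], [-0.3535, -0.3535, 0.866]]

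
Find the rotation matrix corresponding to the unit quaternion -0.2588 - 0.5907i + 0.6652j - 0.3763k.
[[-0.1682, -0.9806, 0.1003], [-0.5911, 0.0189, -0.8064], [0.7889, -0.1949, -0.5828]]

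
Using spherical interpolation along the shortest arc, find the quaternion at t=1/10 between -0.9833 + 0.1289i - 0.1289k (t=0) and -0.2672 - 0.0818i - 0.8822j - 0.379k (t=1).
-0.9716 + 0.1119i - 0.1167j - 0.1729k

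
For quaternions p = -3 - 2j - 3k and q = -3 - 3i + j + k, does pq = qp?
No: pq = 14 + 10i + 12j ≠ 14 + 8i - 6j + 12k = qp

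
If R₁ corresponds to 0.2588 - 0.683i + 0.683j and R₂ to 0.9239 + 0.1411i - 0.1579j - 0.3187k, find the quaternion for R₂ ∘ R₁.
0.4433 - 0.3768i + 0.8078j - 0.094k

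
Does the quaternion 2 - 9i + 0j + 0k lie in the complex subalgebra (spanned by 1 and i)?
Yes. The quaternion 2 - 9i has j- and k-coefficients y = z = 0, so it lies in the complex subalgebra spanned by 1 and i.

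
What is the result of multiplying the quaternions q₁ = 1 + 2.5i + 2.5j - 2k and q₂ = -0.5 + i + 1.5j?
-6.75 + 2.75i - 1.75j + 2.25k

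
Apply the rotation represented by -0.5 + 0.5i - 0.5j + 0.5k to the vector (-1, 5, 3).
(3, 1, -5)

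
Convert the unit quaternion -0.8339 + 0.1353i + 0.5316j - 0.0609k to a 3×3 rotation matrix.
[[0.4274, 0.0423, -0.9031], [0.2454, 0.956, 0.1609], [0.8701, -0.2904, 0.3982]]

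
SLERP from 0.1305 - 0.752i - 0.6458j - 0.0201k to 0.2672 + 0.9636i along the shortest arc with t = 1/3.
-0.0058 - 0.8886i - 0.4584j - 0.0143k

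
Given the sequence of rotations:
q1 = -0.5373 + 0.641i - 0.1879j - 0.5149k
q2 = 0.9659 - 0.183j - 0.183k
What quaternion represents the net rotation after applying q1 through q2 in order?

q2 · q1 = -0.6476 + 0.679i - 0.2005j - 0.2817k
-0.6476 + 0.679i - 0.2005j - 0.2817k


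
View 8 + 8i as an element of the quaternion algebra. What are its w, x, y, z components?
8 + 8i + 0j + 0k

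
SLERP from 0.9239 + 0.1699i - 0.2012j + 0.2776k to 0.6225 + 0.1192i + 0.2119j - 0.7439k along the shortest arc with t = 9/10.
0.7096 + 0.135i + 0.1748j - 0.6691k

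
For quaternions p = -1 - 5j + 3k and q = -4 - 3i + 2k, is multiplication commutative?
No: pq = -2 - 7i + 11j - 29k ≠ -2 + 13i + 29j + k = qp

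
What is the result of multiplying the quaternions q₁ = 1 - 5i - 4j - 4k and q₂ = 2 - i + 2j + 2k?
13 - 11i + 8j - 20k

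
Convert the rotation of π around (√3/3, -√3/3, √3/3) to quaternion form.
0.5774i - 0.5774j + 0.5774k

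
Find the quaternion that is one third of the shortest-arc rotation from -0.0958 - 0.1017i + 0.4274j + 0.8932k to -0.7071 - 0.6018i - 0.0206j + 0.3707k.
-0.3567 - 0.3187i + 0.3129j + 0.8205k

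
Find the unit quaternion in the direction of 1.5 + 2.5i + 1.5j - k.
0.4376 + 0.7293i + 0.4376j - 0.2917k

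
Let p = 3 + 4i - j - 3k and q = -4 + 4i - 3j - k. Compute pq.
-34 - 12i - 13j + k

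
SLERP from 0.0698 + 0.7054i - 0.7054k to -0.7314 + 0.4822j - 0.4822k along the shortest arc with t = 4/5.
-0.6334 + 0.1862i + 0.4297j - 0.616k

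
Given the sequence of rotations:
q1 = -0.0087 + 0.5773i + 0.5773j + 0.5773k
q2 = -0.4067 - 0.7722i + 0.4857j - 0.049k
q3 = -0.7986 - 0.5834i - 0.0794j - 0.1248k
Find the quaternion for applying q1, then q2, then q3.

q2 · q1 = 0.1972 + 0.0806i + 0.1785j - 0.9605k
q3 · q2 · q1 = -0.2162 - 0.0809i - 0.7286j + 0.6447k
-0.2162 - 0.0809i - 0.7286j + 0.6447k


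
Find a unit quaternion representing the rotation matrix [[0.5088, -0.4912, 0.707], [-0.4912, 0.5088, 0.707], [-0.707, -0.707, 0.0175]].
0.7133 - 0.4956i + 0.4956j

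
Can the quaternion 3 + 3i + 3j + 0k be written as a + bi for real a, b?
No. The quaternion 3 + 3i + 3j has j-coefficient y = 3 and k-coefficient z = 0, not both zero, so it does not lie in the complex subalgebra spanned by 1 and i.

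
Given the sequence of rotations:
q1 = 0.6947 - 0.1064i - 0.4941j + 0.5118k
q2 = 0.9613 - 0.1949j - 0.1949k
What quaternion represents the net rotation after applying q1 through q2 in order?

q2 · q1 = 0.6713 - 0.2983i - 0.5896j + 0.3359k
0.6713 - 0.2983i - 0.5896j + 0.3359k


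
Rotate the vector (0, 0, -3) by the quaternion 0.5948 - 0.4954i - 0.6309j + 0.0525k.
(2.408, -1.569, 0.861)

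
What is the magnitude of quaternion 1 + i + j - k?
2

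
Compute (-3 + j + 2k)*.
-3 - j - 2k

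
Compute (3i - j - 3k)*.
-3i + j + 3k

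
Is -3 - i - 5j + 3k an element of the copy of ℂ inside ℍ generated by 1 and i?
No. The quaternion -3 - i - 5j + 3k has j-coefficient y = -5 and k-coefficient z = 3, not both zero, so it does not lie in the complex subalgebra spanned by 1 and i.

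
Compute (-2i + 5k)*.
2i - 5k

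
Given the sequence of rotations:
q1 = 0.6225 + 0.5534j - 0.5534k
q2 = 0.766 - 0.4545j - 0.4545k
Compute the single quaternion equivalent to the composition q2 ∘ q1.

q2 · q1 = 0.4768 + 0.503i + 0.141j - 0.7068k
0.4768 + 0.503i + 0.141j - 0.7068k


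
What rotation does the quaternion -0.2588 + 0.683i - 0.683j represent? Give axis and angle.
axis = (√2/2, -√2/2, 0), θ = 7π/6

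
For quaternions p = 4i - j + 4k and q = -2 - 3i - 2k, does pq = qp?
No: pq = 20 - 6i - 2j - 11k ≠ 20 - 10i + 6j - 5k = qp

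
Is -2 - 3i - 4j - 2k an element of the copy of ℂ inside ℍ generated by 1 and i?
No. The quaternion -2 - 3i - 4j - 2k has j-coefficient y = -4 and k-coefficient z = -2, not both zero, so it does not lie in the complex subalgebra spanned by 1 and i.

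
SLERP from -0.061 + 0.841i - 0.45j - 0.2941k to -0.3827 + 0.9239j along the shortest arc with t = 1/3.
0.1113 + 0.642i - 0.7246j - 0.2245k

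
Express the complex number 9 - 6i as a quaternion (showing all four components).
9 - 6i + 0j + 0k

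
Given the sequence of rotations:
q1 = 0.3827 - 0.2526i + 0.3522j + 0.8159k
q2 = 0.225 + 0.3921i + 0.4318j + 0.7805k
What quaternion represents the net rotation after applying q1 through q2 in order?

q2 · q1 = -0.6037 + 0.1706i - 0.2726j + 0.7294k
-0.6037 + 0.1706i - 0.2726j + 0.7294k


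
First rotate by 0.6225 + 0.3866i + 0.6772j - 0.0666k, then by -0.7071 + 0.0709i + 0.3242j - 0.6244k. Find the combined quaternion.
-0.7287 + 0.172i - 0.5137j - 0.4189k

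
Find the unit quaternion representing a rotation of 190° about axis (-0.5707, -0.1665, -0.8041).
-0.0872 - 0.5685i - 0.1659j - 0.801k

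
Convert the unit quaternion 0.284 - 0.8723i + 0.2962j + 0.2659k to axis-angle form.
axis = (-0.9098, 0.3089, 0.2773), θ = 147°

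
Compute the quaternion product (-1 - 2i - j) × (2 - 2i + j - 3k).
-5 + i - 9j - k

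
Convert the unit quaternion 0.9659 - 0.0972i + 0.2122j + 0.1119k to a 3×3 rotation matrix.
[[0.8849, -0.2574, 0.3882], [0.1749, 0.9561, 0.2353], [-0.4317, -0.1403, 0.891]]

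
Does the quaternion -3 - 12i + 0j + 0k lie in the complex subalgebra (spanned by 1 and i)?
Yes. The quaternion -3 - 12i has j- and k-coefficients y = z = 0, so it lies in the complex subalgebra spanned by 1 and i.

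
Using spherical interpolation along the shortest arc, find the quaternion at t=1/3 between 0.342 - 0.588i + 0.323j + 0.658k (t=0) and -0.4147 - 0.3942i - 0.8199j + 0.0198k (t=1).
0.4697 - 0.3001i + 0.6399j + 0.5289k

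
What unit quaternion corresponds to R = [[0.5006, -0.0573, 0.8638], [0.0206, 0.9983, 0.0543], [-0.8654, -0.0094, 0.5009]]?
0.866 - 0.0184i + 0.4992j + 0.0225k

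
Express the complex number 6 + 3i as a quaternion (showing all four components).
6 + 3i + 0j + 0k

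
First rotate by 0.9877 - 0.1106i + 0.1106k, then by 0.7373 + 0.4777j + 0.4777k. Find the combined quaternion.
0.6754 - 0.0287i + 0.419j + 0.6062k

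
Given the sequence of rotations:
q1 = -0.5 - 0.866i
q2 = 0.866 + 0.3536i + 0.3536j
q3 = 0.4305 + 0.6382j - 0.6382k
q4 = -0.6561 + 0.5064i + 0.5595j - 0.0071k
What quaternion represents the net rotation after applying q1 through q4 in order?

q2 · q1 = -0.1268 - 0.9268i - 0.1768j + 0.3062k
q3 · q2 · q1 = 0.2537 - 0.3164i + 0.4344j + 0.8042k
q4 · q3 · q2 · q1 = -0.2436 + 0.7891i - 0.5481j - 0.1324k
-0.2436 + 0.7891i - 0.5481j - 0.1324k


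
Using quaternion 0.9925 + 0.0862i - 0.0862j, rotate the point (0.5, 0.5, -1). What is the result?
(0.656, 0.656, -0.799)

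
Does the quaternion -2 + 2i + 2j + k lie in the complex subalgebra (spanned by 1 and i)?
No. The quaternion -2 + 2i + 2j + k has j-coefficient y = 2 and k-coefficient z = 1, not both zero, so it does not lie in the complex subalgebra spanned by 1 and i.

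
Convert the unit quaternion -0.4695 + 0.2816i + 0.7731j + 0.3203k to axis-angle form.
axis = (0.3189, 0.8756, 0.3628), θ = 236°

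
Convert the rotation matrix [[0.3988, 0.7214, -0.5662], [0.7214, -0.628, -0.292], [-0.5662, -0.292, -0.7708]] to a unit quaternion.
0.8363i + 0.4313j - 0.3385k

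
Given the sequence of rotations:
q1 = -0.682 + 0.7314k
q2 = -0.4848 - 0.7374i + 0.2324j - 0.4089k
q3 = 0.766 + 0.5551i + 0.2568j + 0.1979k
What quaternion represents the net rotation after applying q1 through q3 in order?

q2 · q1 = 0.6297 + 0.6729i + 0.3808j - 0.0757k
q3 · q2 · q1 = 0.026 + 0.7702i + 0.6286j + 0.1052k
0.026 + 0.7702i + 0.6286j + 0.1052k


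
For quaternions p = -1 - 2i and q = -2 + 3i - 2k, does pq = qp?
No: pq = 8 + i - 4j + 2k ≠ 8 + i + 4j + 2k = qp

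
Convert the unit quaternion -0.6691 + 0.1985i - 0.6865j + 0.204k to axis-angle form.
axis = (0.2671, -0.9237, 0.2745), θ = 264°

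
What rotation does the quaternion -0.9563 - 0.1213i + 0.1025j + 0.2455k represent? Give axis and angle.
axis = (-0.4149, 0.3506, 0.8396), θ = 326°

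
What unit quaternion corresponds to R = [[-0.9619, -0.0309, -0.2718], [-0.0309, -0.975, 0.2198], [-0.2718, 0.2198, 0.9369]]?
-0.1381i + 0.1117j + 0.9841k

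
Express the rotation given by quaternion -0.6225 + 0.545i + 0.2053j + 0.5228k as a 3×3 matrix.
[[0.3691, 0.8747, 0.3143], [-0.4271, -0.1407, 0.8932], [0.8255, -0.4639, 0.3217]]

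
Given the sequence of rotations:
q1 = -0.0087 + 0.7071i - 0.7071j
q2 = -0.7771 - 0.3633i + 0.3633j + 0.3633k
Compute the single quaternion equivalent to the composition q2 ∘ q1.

q2 · q1 = 0.5205 - 0.2894i + 0.8032j - 0.0032k
0.5205 - 0.2894i + 0.8032j - 0.0032k


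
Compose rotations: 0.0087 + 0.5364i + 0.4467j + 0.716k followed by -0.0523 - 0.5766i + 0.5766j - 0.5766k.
0.4641 + 0.6373i + 0.0852j - 0.6093k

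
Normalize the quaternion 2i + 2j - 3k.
0.4851i + 0.4851j - 0.7276k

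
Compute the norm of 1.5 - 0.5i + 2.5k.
2.958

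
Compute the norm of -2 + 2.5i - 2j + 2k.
4.272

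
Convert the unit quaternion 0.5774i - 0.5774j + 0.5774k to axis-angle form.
axis = (√3/3, -√3/3, √3/3), θ = π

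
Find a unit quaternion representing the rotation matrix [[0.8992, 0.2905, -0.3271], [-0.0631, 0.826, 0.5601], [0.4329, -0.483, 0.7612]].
0.9336 - 0.2793i - 0.2035j - 0.0947k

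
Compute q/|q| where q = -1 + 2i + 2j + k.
-0.3162 + 0.6325i + 0.6325j + 0.3162k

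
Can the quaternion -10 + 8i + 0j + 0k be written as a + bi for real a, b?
Yes. The quaternion -10 + 8i has j- and k-coefficients y = z = 0, so it lies in the complex subalgebra spanned by 1 and i.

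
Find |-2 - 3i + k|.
√14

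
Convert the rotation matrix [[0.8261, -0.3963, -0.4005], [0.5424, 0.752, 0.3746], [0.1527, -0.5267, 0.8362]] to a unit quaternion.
0.9239 - 0.2439i - 0.1497j + 0.254k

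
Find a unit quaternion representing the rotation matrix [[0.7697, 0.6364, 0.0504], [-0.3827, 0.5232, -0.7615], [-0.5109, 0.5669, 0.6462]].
0.8572 + 0.3874i + 0.1637j - 0.2972k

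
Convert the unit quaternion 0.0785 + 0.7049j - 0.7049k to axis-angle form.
axis = (0, √2/2, -√2/2), θ = 171°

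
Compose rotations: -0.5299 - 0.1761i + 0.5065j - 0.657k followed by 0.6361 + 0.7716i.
-0.2012 - 0.5209i + 0.8291j - 0.0271k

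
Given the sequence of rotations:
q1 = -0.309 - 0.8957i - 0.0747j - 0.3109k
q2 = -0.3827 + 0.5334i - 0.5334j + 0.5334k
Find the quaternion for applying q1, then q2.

q2 · q1 = 0.722 + 0.3836i - 0.1185j - 0.5635k
0.722 + 0.3836i - 0.1185j - 0.5635k


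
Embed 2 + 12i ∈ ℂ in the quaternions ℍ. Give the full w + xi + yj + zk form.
2 + 12i + 0j + 0k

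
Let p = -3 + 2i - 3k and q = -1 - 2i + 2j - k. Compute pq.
4 + 10i + 2j + 10k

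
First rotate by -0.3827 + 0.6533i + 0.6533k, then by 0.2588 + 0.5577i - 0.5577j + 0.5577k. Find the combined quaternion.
-0.8277 - 0.4087i + 0.2134j + 0.32k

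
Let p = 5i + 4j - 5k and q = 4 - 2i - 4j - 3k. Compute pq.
11 - 12i + 41j - 32k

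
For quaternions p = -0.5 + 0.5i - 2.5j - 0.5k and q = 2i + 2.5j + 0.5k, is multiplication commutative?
No: pq = 5.5 - i - 2.5j + 6k ≠ 5.5 - i - 6.5k = qp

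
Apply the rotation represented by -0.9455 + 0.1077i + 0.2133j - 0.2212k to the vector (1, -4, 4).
(0.497, -2.614, 5.091)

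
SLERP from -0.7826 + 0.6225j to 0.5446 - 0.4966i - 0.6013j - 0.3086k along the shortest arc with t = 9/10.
-0.5806 + 0.453i + 0.6152j + 0.2815k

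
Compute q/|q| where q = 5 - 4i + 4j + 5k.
0.5522 - 0.4417i + 0.4417j + 0.5522k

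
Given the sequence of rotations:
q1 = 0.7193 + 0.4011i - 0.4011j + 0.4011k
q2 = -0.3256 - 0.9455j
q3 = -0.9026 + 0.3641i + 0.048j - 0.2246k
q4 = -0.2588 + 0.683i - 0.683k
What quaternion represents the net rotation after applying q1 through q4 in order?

q2 · q1 = -0.6134 - 0.5098i - 0.5495j + 0.2486k
q3 · q2 · q1 = 0.8215 + 0.1253i + 0.4905j - 0.2622k
q4 · q3 · q2 · q1 = -0.4773 + 0.8637i - 0.0334j - 0.1582k
-0.4773 + 0.8637i - 0.0334j - 0.1582k


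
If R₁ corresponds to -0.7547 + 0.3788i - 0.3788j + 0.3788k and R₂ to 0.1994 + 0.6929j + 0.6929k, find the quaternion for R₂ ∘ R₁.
-0.1505 + 0.6005i - 0.336j - 0.7099k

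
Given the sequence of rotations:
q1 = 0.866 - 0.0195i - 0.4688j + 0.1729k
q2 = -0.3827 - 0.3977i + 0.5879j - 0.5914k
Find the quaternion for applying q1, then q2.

q2 · q1 = 0.0387 - 0.5125i + 0.7688j - 0.3804k
0.0387 - 0.5125i + 0.7688j - 0.3804k


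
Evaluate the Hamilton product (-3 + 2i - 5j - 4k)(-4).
12 - 8i + 20j + 16k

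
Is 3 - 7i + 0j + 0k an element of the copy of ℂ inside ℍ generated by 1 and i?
Yes. The quaternion 3 - 7i has j- and k-coefficients y = z = 0, so it lies in the complex subalgebra spanned by 1 and i.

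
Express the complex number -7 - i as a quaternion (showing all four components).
-7 - i + 0j + 0k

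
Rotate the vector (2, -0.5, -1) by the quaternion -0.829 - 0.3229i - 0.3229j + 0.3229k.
(0.467, -0.201, -2.234)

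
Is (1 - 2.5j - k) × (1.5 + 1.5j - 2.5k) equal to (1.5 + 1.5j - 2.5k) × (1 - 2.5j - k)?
No: pq = 2.75 + 7.75i - 2.25j - 4k ≠ 2.75 - 7.75i - 2.25j - 4k = qp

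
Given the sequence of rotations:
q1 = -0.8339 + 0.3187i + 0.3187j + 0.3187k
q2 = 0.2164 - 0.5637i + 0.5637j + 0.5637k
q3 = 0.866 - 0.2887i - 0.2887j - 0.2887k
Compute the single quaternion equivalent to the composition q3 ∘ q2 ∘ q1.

q2 · q1 = -0.3601 + 0.539i - 0.0418j - 0.7604k
q3 · q2 · q1 = -0.3878 + 0.7782i - 0.3074j - 0.3869k
-0.3878 + 0.7782i - 0.3074j - 0.3869k


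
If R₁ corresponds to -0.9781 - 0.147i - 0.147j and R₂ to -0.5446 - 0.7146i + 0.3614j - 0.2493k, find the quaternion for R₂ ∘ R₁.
0.4808 + 0.7424i - 0.2368j + 0.402k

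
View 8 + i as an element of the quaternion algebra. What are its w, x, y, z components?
8 + i + 0j + 0k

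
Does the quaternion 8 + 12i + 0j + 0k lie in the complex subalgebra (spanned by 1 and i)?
Yes. The quaternion 8 + 12i has j- and k-coefficients y = z = 0, so it lies in the complex subalgebra spanned by 1 and i.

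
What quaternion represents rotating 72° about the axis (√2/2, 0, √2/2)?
0.809 + 0.4156i + 0.4156k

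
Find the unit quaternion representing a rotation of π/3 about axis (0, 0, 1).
0.866 + 0.5k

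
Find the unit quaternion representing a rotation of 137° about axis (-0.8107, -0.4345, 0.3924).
0.3665 - 0.7543i - 0.4043j + 0.3651k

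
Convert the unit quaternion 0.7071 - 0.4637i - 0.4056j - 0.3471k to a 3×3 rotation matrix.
[[0.43, 0.867, -0.2517], [-0.1147, 0.329, 0.9373], [0.8955, -0.3742, 0.2409]]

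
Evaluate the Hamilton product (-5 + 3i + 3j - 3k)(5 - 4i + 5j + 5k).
-13 + 65i - 13j - 13k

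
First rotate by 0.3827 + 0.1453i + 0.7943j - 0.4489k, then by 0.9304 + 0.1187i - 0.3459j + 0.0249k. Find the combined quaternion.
0.6247 + 0.3161i + 0.6635j - 0.2636k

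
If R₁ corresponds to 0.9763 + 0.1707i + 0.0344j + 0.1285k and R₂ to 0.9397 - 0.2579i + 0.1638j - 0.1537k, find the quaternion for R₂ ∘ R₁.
0.9756 - 0.065i + 0.1991j - 0.0661k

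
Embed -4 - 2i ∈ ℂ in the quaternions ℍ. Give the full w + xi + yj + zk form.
-4 - 2i + 0j + 0k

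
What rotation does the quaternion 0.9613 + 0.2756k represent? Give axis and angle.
axis = (0, 0, 1), θ = 32°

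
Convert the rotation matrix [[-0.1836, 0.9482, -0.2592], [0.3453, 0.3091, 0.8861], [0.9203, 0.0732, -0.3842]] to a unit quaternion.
-0.4305 + 0.4721i + 0.685j + 0.3501k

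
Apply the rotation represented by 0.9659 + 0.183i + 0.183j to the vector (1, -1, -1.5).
(0.336, -0.336, -2.006)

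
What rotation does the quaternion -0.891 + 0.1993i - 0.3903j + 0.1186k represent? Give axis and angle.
axis = (0.439, -0.8597, 0.2612), θ = 306°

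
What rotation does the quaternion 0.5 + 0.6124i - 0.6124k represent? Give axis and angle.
axis = (√2/2, 0, -√2/2), θ = 2π/3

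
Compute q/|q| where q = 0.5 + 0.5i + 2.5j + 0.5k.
0.189 + 0.189i + 0.9449j + 0.189k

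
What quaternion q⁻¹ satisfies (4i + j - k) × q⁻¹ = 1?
-0.2222i - 0.0556j + 0.0556k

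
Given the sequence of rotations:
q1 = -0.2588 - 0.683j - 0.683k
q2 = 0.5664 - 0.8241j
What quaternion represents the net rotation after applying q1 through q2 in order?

q2 · q1 = -0.7094 + 0.5629i - 0.1736j - 0.3869k
-0.7094 + 0.5629i - 0.1736j - 0.3869k


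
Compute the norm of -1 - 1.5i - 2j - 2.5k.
3.674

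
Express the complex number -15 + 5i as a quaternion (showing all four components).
-15 + 5i + 0j + 0k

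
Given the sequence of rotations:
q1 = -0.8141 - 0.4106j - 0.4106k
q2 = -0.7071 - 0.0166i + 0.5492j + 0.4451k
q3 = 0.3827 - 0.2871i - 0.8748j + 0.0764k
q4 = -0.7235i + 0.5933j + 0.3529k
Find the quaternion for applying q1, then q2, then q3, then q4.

q2 · q1 = 0.9839 - 0.0292i - 0.1636j - 0.0652k
q3 · q2 · q1 = 0.23 - 0.2241i - 0.9443j + 0.0716k
q4 · q3 · q2 · q1 = 0.3728 + 0.2093i + 0.1092j + 0.8973k
0.3728 + 0.2093i + 0.1092j + 0.8973k


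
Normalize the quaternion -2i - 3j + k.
-0.5345i - 0.8018j + 0.2673k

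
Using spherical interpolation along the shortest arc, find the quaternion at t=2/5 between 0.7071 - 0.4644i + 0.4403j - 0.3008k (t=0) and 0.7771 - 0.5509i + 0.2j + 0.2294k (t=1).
0.7685 - 0.5218i + 0.359j - 0.0911k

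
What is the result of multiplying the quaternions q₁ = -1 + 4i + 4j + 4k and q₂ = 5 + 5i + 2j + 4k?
-49 + 23i + 22j + 4k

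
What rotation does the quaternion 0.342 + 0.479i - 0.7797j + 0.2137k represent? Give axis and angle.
axis = (0.5097, -0.8297, 0.2274), θ = 140°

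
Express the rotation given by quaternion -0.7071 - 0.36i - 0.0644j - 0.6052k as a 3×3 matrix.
[[0.2592, -0.8095, 0.5268], [0.9022, 0.0083, -0.4312], [0.3447, 0.5871, 0.7325]]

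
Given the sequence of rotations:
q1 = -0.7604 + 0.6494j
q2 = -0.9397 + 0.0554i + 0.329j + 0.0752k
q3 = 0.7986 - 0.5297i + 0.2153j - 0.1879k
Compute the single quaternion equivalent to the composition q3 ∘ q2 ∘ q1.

q2 · q1 = 0.5009 - 0.091i - 0.8604j - 0.0212k
q3 · q2 · q1 = 0.5331 - 0.5042i - 0.5734j + 0.3643k
0.5331 - 0.5042i - 0.5734j + 0.3643k


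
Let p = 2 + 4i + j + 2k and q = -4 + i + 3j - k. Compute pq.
-13 - 21i + 8j + k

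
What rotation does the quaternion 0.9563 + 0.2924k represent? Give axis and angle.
axis = (0, 0, 1), θ = 34°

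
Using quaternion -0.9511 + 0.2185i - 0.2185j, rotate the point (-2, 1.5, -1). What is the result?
(-2.368, 1.132, -0.601)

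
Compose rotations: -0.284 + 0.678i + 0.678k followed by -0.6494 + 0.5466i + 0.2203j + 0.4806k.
-0.512 - 0.4462i - 0.1073j - 0.7261k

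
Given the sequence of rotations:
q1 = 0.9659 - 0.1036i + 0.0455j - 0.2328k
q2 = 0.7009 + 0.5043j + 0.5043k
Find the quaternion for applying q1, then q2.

q2 · q1 = 0.7715 - 0.213i + 0.4667j + 0.3762k
0.7715 - 0.213i + 0.4667j + 0.3762k


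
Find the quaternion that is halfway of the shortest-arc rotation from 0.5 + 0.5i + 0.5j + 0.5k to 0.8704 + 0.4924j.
0.7473 + 0.2727i + 0.5412j + 0.2727k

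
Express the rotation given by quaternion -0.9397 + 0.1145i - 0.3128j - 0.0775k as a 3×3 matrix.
[[0.7923, -0.2173, 0.5701], [0.074, 0.9618, 0.2637], [-0.6056, -0.1667, 0.7781]]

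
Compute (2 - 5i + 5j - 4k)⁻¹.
0.0286 + 0.0714i - 0.0714j + 0.0571k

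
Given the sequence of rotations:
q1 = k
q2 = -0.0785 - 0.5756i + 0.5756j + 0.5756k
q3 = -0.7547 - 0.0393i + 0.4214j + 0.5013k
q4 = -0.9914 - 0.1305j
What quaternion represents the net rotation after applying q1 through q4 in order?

q2 · q1 = -0.5756 + 0.5756i + 0.5756j - 0.0785k
q3 · q2 · q1 = 0.2538 - 0.7334i - 0.3915j - 0.4945k
q4 · q3 · q2 · q1 = -0.3027 + 0.7916i + 0.355j + 0.3945k
-0.3027 + 0.7916i + 0.355j + 0.3945k


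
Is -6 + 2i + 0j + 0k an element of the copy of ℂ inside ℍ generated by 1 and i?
Yes. The quaternion -6 + 2i has j- and k-coefficients y = z = 0, so it lies in the complex subalgebra spanned by 1 and i.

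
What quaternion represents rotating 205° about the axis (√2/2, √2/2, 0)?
-0.2164 + 0.6903i + 0.6903j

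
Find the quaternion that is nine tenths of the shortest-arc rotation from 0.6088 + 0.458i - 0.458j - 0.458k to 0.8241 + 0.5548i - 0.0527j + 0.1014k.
0.8223 + 0.5589i - 0.0986j + 0.0426k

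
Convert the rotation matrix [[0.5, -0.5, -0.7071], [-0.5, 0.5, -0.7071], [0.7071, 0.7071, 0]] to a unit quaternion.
0.7071 + 0.5i - 0.5j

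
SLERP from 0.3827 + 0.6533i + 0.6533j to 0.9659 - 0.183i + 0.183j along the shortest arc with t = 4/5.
0.9451 + 0.0054i + 0.3267j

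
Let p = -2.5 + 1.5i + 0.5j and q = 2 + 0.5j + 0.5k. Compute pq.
-5.25 + 3.25i - j - 0.5k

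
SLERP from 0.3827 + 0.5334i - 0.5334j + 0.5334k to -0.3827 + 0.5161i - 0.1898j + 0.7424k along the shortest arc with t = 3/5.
-0.079 + 0.5779i - 0.3639j + 0.7262k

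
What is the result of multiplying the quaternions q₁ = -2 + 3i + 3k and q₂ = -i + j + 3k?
-6 - i - 14j - 3k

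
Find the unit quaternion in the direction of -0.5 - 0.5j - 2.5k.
-0.1925 - 0.1925j - 0.9623k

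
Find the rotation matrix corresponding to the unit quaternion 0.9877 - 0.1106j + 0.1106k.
[[0.9511, -0.2185, -0.2185], [0.2185, 0.9755, -0.0245], [0.2185, -0.0245, 0.9755]]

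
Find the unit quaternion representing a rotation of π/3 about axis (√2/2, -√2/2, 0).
0.866 + 0.3536i - 0.3536j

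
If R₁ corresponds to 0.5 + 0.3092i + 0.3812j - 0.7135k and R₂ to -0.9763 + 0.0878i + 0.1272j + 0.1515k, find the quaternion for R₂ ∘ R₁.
-0.4557 - 0.4065i - 0.1991j + 0.7665k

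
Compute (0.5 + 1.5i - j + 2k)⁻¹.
0.0667 - 0.2i + 0.1333j - 0.2667k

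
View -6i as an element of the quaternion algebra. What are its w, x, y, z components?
0 - 6i + 0j + 0k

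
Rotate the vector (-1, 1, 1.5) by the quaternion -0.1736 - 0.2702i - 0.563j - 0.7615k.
(1.744, 0.271, 1.065)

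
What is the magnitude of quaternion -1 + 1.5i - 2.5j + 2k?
3.674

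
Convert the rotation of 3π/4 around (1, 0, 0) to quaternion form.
0.3827 + 0.9239i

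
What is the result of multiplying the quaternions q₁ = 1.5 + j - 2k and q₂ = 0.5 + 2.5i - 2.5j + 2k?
7.25 + 0.75i - 8.25j - 0.5k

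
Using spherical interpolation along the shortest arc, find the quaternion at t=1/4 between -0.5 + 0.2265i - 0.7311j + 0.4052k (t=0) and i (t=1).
-0.4338 + 0.5346i - 0.6343j + 0.3516k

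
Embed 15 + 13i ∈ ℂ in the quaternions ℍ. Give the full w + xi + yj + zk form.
15 + 13i + 0j + 0k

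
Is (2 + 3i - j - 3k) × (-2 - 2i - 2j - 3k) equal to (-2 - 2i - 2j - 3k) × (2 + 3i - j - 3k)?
No: pq = -9 - 13i + 13j - 8k ≠ -9 - 7i - 17j + 8k = qp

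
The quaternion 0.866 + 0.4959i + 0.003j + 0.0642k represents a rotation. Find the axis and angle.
axis = (0.9917, 0.006, 0.1284), θ = π/3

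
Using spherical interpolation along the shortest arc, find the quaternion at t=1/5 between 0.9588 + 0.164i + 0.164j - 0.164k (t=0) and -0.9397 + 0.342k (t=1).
0.9616 + 0.1319i + 0.1319j - 0.2012k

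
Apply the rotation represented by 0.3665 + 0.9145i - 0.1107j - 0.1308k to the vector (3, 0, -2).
(3.465, 0.388, 0.92)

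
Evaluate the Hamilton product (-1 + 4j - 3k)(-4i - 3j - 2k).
6 - 13i + 15j + 18k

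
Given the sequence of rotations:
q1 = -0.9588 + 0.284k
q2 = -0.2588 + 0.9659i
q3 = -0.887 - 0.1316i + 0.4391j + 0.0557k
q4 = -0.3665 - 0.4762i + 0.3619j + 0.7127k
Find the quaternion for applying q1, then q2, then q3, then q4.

q2 · q1 = 0.2481 - 0.9261i - 0.2743j - 0.0735k
q3 · q2 · q1 = -0.2174 + 0.7718i + 0.291j + 0.5218k
q4 · q3 · q2 · q1 = -0.03 - 0.1979i + 0.6132j - 0.7641k
-0.03 - 0.1979i + 0.6132j - 0.7641k


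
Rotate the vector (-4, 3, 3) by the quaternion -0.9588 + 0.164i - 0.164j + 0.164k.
(-1.683, 4.932, 2.615)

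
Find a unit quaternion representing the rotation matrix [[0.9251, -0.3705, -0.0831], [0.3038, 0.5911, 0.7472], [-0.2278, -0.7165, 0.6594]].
0.891 - 0.4107i + 0.0406j + 0.1892k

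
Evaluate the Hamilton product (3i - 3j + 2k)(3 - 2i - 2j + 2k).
-4 + 7i - 19j - 6k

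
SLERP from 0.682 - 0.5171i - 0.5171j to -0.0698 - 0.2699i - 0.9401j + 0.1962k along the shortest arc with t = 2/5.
0.421 - 0.4666i - 0.7726j + 0.0896k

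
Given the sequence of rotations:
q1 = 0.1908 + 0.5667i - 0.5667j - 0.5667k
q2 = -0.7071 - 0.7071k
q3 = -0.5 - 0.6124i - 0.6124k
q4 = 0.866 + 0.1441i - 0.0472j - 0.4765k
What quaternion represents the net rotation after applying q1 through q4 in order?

q2 · q1 = -0.5356 - 0.8014i + 0.2658k
q3 · q2 · q1 = -0.0602 + 0.7287i + 0.6536j + 0.1951k
q4 · q3 · q2 · q1 = -0.0333 + 0.9246i + 0.1935j + 0.3262k
-0.0333 + 0.9246i + 0.1935j + 0.3262k


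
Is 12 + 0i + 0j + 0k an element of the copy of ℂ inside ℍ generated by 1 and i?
Yes. The quaternion 12 has j- and k-coefficients y = z = 0, so it lies in the complex subalgebra spanned by 1 and i.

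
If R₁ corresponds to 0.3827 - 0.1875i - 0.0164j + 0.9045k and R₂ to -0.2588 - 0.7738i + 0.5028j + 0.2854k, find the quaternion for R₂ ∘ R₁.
-0.494 + 0.2119i + 0.8431j - 0.0179k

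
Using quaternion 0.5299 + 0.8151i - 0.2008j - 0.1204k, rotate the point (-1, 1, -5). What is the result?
(0.955, 4.175, 2.943)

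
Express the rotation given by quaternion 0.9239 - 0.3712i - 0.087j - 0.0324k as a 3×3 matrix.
[[0.9828, 0.1245, -0.1367], [0.0047, 0.7223, 0.6915], [0.1848, -0.6803, 0.7093]]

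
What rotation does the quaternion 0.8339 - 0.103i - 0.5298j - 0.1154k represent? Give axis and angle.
axis = (-0.1866, -0.9599, -0.2091), θ = 67°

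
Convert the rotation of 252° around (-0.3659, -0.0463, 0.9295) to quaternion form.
-0.5878 - 0.296i - 0.0375j + 0.752k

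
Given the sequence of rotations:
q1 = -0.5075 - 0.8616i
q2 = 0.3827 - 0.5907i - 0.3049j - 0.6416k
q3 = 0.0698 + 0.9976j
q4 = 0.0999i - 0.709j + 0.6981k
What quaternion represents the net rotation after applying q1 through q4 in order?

q2 · q1 = -0.7032 - 0.03i + 0.7075j + 0.0629k
q3 · q2 · q1 = -0.7549 + 0.0607i - 0.6521j + 0.0343k
q4 · q3 · q2 · q1 = -0.4923 + 0.3555i + 0.5742j - 0.5491k
-0.4923 + 0.3555i + 0.5742j - 0.5491k


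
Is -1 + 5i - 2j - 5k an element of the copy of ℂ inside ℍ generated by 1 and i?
No. The quaternion -1 + 5i - 2j - 5k has j-coefficient y = -2 and k-coefficient z = -5, not both zero, so it does not lie in the complex subalgebra spanned by 1 and i.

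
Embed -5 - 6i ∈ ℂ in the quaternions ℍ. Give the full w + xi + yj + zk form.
-5 - 6i + 0j + 0k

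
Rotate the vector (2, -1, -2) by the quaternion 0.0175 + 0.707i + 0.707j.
(-1.049, 2.049, 1.925)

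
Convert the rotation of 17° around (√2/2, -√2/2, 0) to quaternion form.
0.989 + 0.1045i - 0.1045j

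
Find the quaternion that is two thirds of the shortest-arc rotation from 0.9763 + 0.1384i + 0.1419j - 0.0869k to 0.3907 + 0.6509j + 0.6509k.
0.6949 + 0.0565i + 0.5515j + 0.4581k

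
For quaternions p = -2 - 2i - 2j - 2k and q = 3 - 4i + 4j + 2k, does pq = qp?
No: pq = -2 + 6i - 2j - 26k ≠ -2 - 2i - 26j + 6k = qp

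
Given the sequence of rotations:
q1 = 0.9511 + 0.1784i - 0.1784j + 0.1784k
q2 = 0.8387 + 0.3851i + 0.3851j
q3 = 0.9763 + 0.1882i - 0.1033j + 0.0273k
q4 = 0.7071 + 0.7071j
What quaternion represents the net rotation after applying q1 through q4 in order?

q2 · q1 = 0.7977 + 0.5846i + 0.1479j + 0.0122k
q3 · q2 · q1 = 0.6837 + 0.7156i + 0.0757j + 0.1219k
q4 · q3 · q2 · q1 = 0.4299 + 0.5922i + 0.537j - 0.4198k
0.4299 + 0.5922i + 0.537j - 0.4198k


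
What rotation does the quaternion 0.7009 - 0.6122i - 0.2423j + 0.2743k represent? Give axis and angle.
axis = (-0.8583, -0.3397, 0.3846), θ = 91°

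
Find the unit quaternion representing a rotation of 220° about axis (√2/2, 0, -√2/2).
-0.342 + 0.6645i - 0.6645k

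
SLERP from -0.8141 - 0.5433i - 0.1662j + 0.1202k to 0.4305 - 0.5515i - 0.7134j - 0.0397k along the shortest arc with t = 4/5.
0.1607 - 0.678i - 0.7173j - 0.0014k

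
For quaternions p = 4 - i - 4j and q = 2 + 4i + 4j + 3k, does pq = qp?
No: pq = 28 + 2i + 11j + 24k ≠ 28 + 26i + 5j = qp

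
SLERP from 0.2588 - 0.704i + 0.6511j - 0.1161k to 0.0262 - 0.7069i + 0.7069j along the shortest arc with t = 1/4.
0.2017 - 0.7095i + 0.6696j - 0.0875k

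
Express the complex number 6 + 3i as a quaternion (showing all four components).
6 + 3i + 0j + 0k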